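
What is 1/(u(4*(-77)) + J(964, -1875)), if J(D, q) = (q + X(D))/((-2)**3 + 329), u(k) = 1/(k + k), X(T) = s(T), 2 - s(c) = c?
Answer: -197736/1747913 ≈ -0.11313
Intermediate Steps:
s(c) = 2 - c
X(T) = 2 - T
u(k) = 1/(2*k)
J(D, q) = 2/321 - D/321 + q/321 (J(D, q) = (q + (2 - D))/((-2)**3 + 329) = (2 + q - D)/(-8 + 329) = (2 + q - D)/321 = (2 + q - D)*(1/321) = 2/321 - D/321 + q/321)
1/(u(4*(-77)) + J(964, -1875)) = 1/(1/(2*((4*(-77)))) + (2/321 - 1/321*964 + (1/321)*(-1875))) = 1/((1/2)/(-308) + (2/321 - 964/321 - 625/107)) = 1/((1/2)*(-1/308) - 2837/321) = 1/(-1/616 - 2837/321) = 1/(-1747913/197736) = -197736/1747913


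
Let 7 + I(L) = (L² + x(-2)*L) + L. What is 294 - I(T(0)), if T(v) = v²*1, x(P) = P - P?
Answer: 301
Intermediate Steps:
x(P) = 0
T(v) = v²
I(L) = -7 + L + L² (I(L) = -7 + ((L² + 0*L) + L) = -7 + ((L² + 0) + L) = -7 + (L² + L) = -7 + (L + L²) = -7 + L + L²)
294 - I(T(0)) = 294 - (-7 + 0² + (0²)²) = 294 - (-7 + 0 + 0²) = 294 - (-7 + 0 + 0) = 294 - 1*(-7) = 294 + 7 = 301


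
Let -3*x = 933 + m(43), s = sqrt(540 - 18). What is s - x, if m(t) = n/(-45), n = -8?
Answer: 41993/135 + 3*sqrt(58) ≈ 333.91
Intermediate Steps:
m(t) = 8/45 (m(t) = -8/(-45) = -8*(-1/45) = 8/45)
s = 3*sqrt(58) (s = sqrt(522) = 3*sqrt(58) ≈ 22.847)
x = -41993/135 (x = -(933 + 8/45)/3 = -1/3*41993/45 = -41993/135 ≈ -311.06)
s - x = 3*sqrt(58) - 1*(-41993/135) = 3*sqrt(58) + 41993/135 = 41993/135 + 3*sqrt(58)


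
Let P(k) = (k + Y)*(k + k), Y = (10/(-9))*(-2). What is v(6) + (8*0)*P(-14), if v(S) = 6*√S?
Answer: 6*√6 ≈ 14.697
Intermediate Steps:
Y = 20/9 (Y = (10*(-⅑))*(-2) = -10/9*(-2) = 20/9 ≈ 2.2222)
P(k) = 2*k*(20/9 + k) (P(k) = (k + 20/9)*(k + k) = (20/9 + k)*(2*k) = 2*k*(20/9 + k))
v(6) + (8*0)*P(-14) = 6*√6 + (8*0)*((2/9)*(-14)*(20 + 9*(-14))) = 6*√6 + 0*((2/9)*(-14)*(20 - 126)) = 6*√6 + 0*((2/9)*(-14)*(-106)) = 6*√6 + 0*(2968/9) = 6*√6 + 0 = 6*√6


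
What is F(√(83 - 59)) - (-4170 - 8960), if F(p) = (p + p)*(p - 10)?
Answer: 13178 - 40*√6 ≈ 13080.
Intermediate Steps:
F(p) = 2*p*(-10 + p) (F(p) = (2*p)*(-10 + p) = 2*p*(-10 + p))
F(√(83 - 59)) - (-4170 - 8960) = 2*√(83 - 59)*(-10 + √(83 - 59)) - (-4170 - 8960) = 2*√24*(-10 + √24) - 1*(-13130) = 2*(2*√6)*(-10 + 2*√6) + 13130 = 4*√6*(-10 + 2*√6) + 13130 = 13130 + 4*√6*(-10 + 2*√6)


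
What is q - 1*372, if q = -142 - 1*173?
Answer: -687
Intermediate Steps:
q = -315 (q = -142 - 173 = -315)
q - 1*372 = -315 - 1*372 = -315 - 372 = -687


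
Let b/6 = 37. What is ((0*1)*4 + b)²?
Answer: 49284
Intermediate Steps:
b = 222 (b = 6*37 = 222)
((0*1)*4 + b)² = ((0*1)*4 + 222)² = (0*4 + 222)² = (0 + 222)² = 222² = 49284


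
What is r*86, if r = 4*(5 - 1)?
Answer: 1376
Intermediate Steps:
r = 16 (r = 4*4 = 16)
r*86 = 16*86 = 1376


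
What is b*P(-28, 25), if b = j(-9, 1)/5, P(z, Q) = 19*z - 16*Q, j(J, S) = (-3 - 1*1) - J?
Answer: -932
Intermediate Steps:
j(J, S) = -4 - J (j(J, S) = (-3 - 1) - J = -4 - J)
P(z, Q) = -16*Q + 19*z
b = 1 (b = (-4 - 1*(-9))/5 = (-4 + 9)*(⅕) = 5*(⅕) = 1)
b*P(-28, 25) = 1*(-16*25 + 19*(-28)) = 1*(-400 - 532) = 1*(-932) = -932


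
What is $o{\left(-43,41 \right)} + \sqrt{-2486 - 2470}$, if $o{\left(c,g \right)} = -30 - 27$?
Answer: $-57 + 2 i \sqrt{1239} \approx -57.0 + 70.399 i$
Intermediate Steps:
$o{\left(c,g \right)} = -57$ ($o{\left(c,g \right)} = -30 - 27 = -57$)
$o{\left(-43,41 \right)} + \sqrt{-2486 - 2470} = -57 + \sqrt{-2486 - 2470} = -57 + \sqrt{-4956} = -57 + 2 i \sqrt{1239}$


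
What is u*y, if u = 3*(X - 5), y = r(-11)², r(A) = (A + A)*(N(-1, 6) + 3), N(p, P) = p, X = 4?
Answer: -5808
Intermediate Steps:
r(A) = 4*A (r(A) = (A + A)*(-1 + 3) = (2*A)*2 = 4*A)
y = 1936 (y = (4*(-11))² = (-44)² = 1936)
u = -3 (u = 3*(4 - 5) = 3*(-1) = -3)
u*y = -3*1936 = -5808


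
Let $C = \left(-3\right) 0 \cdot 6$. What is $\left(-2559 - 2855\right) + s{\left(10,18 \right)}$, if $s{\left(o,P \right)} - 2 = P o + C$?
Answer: $-5232$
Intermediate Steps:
$C = 0$ ($C = 0 \cdot 6 = 0$)
$s{\left(o,P \right)} = 2 + P o$ ($s{\left(o,P \right)} = 2 + \left(P o + 0\right) = 2 + P o$)
$\left(-2559 - 2855\right) + s{\left(10,18 \right)} = \left(-2559 - 2855\right) + \left(2 + 18 \cdot 10\right) = -5414 + \left(2 + 180\right) = -5414 + 182 = -5232$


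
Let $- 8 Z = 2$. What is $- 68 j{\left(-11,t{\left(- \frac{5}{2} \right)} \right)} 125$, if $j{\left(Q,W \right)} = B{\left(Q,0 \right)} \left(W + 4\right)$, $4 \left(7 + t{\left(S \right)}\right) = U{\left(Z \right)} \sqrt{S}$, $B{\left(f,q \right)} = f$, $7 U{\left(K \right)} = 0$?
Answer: $-280500$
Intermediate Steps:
$Z = - \frac{1}{4}$ ($Z = \left(- \frac{1}{8}\right) 2 = - \frac{1}{4} \approx -0.25$)
$U{\left(K \right)} = 0$ ($U{\left(K \right)} = \frac{1}{7} \cdot 0 = 0$)
$t{\left(S \right)} = -7$ ($t{\left(S \right)} = -7 + \frac{0 \sqrt{S}}{4} = -7 + \frac{1}{4} \cdot 0 = -7 + 0 = -7$)
$j{\left(Q,W \right)} = Q \left(4 + W\right)$ ($j{\left(Q,W \right)} = Q \left(W + 4\right) = Q \left(4 + W\right)$)
$- 68 j{\left(-11,t{\left(- \frac{5}{2} \right)} \right)} 125 = - 68 \left(- 11 \left(4 - 7\right)\right) 125 = - 68 \left(\left(-11\right) \left(-3\right)\right) 125 = \left(-68\right) 33 \cdot 125 = \left(-2244\right) 125 = -280500$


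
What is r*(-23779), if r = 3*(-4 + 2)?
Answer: 142674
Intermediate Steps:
r = -6 (r = 3*(-2) = -6)
r*(-23779) = -6*(-23779) = 142674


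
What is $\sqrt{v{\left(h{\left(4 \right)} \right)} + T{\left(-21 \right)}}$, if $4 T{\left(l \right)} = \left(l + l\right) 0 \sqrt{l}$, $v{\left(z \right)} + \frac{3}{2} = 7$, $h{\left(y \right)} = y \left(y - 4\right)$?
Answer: $\frac{\sqrt{22}}{2} \approx 2.3452$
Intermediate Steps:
$h{\left(y \right)} = y \left(-4 + y\right)$
$v{\left(z \right)} = \frac{11}{2}$ ($v{\left(z \right)} = - \frac{3}{2} + 7 = \frac{11}{2}$)
$T{\left(l \right)} = 0$ ($T{\left(l \right)} = \frac{\left(l + l\right) 0 \sqrt{l}}{4} = \frac{2 l 0 \sqrt{l}}{4} = \frac{0 \sqrt{l}}{4} = \frac{1}{4} \cdot 0 = 0$)
$\sqrt{v{\left(h{\left(4 \right)} \right)} + T{\left(-21 \right)}} = \sqrt{\frac{11}{2} + 0} = \sqrt{\frac{11}{2}} = \frac{\sqrt{22}}{2}$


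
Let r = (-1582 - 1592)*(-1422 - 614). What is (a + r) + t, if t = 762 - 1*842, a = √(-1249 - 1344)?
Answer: 6462184 + I*√2593 ≈ 6.4622e+6 + 50.922*I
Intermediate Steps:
r = 6462264 (r = -3174*(-2036) = 6462264)
a = I*√2593 (a = √(-2593) = I*√2593 ≈ 50.922*I)
t = -80 (t = 762 - 842 = -80)
(a + r) + t = (I*√2593 + 6462264) - 80 = (6462264 + I*√2593) - 80 = 6462184 + I*√2593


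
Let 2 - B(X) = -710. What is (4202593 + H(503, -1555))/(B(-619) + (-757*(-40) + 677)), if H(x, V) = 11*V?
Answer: 4185488/31669 ≈ 132.16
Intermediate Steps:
B(X) = 712 (B(X) = 2 - 1*(-710) = 2 + 710 = 712)
(4202593 + H(503, -1555))/(B(-619) + (-757*(-40) + 677)) = (4202593 + 11*(-1555))/(712 + (-757*(-40) + 677)) = (4202593 - 17105)/(712 + (30280 + 677)) = 4185488/(712 + 30957) = 4185488/31669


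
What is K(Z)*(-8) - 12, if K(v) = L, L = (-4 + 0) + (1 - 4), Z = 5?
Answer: 44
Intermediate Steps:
L = -7 (L = -4 - 3 = -7)
K(v) = -7
K(Z)*(-8) - 12 = -7*(-8) - 12 = 56 - 12 = 44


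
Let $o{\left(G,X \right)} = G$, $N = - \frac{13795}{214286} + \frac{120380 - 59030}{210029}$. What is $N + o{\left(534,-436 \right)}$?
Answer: $\frac{24043599569041}{45006274294} \approx 534.23$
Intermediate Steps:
$N = \frac{10249096045}{45006274294}$ ($N = \left(-13795\right) \frac{1}{214286} + \left(120380 - 59030\right) \frac{1}{210029} = - \frac{13795}{214286} + 61350 \cdot \frac{1}{210029} = - \frac{13795}{214286} + \frac{61350}{210029} = \frac{10249096045}{45006274294} \approx 0.22773$)
$N + o{\left(534,-436 \right)} = \frac{10249096045}{45006274294} + 534 = \frac{24043599569041}{45006274294}$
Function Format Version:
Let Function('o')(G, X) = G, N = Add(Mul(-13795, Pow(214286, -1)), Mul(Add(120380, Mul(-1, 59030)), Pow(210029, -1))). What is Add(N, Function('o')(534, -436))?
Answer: Rational(24043599569041, 45006274294) ≈ 534.23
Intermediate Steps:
N = Rational(10249096045, 45006274294) (N = Add(Mul(-13795, Rational(1, 214286)), Mul(Add(120380, -59030), Rational(1, 210029))) = Add(Rational(-13795, 214286), Mul(61350, Rational(1, 210029))) = Add(Rational(-13795, 214286), Rational(61350, 210029)) = Rational(10249096045, 45006274294) ≈ 0.22773)
Add(N, Function('o')(534, -436)) = Add(Rational(10249096045, 45006274294), 534) = Rational(24043599569041, 45006274294)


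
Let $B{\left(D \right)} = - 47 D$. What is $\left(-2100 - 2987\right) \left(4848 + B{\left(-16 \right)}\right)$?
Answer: $-28487200$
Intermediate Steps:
$\left(-2100 - 2987\right) \left(4848 + B{\left(-16 \right)}\right) = \left(-2100 - 2987\right) \left(4848 - -752\right) = - 5087 \left(4848 + 752\right) = \left(-5087\right) 5600 = -28487200$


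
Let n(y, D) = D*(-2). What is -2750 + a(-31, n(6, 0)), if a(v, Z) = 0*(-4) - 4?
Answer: -2754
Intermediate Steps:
n(y, D) = -2*D
a(v, Z) = -4 (a(v, Z) = 0 - 4 = -4)
-2750 + a(-31, n(6, 0)) = -2750 - 4 = -2754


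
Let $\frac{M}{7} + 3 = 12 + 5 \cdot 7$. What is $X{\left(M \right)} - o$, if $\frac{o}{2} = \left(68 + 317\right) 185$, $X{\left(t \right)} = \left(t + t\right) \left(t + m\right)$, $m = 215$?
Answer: $179718$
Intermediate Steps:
$M = 308$ ($M = -21 + 7 \left(12 + 5 \cdot 7\right) = -21 + 7 \left(12 + 35\right) = -21 + 7 \cdot 47 = -21 + 329 = 308$)
$X{\left(t \right)} = 2 t \left(215 + t\right)$ ($X{\left(t \right)} = \left(t + t\right) \left(t + 215\right) = 2 t \left(215 + t\right)$)
$o = 142450$ ($o = 2 \left(68 + 317\right) 185 = 2 \cdot 385 \cdot 185 = 2 \cdot 71225 = 142450$)
$X{\left(M \right)} - o = 2 \cdot 308 \left(215 + 308\right) - 142450 = 2 \cdot 308 \cdot 523 - 142450 = 322168 - 142450 = 179718$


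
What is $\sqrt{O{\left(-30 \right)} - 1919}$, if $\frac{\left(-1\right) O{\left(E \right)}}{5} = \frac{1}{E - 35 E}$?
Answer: $\frac{i \sqrt{19965327}}{102} \approx 43.806 i$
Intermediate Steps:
$O{\left(E \right)} = \frac{5}{34 E}$ ($O{\left(E \right)} = - \frac{5}{E - 35 E} = - \frac{5}{\left(-34\right) E} = - 5 \left(- \frac{1}{34 E}\right) = \frac{5}{34 E}$)
$\sqrt{O{\left(-30 \right)} - 1919} = \sqrt{\frac{5}{34 \left(-30\right)} - 1919} = \sqrt{\frac{5}{34} \left(- \frac{1}{30}\right) - 1919} = \sqrt{- \frac{1}{204} - 1919} = \sqrt{- \frac{391477}{204}} = \frac{i \sqrt{19965327}}{102}$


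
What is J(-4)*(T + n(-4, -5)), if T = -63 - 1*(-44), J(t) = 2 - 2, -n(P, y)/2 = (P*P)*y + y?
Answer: 0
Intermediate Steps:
n(P, y) = -2*y - 2*y*P² (n(P, y) = -2*((P*P)*y + y) = -2*(P²*y + y) = -2*(y*P² + y) = -2*(y + y*P²) = -2*y - 2*y*P²)
J(t) = 0
T = -19 (T = -63 + 44 = -19)
J(-4)*(T + n(-4, -5)) = 0*(-19 - 2*(-5)*(1 + (-4)²)) = 0*(-19 - 2*(-5)*(1 + 16)) = 0*(-19 - 2*(-5)*17) = 0*(-19 + 170) = 0*151 = 0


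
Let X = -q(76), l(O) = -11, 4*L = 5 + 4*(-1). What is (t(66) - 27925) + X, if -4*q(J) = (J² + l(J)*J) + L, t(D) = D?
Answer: -425983/16 ≈ -26624.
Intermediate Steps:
L = ¼ (L = (5 + 4*(-1))/4 = (5 - 4)/4 = (¼)*1 = ¼ ≈ 0.25000)
q(J) = -1/16 - J²/4 + 11*J/4 (q(J) = -((J² - 11*J) + ¼)/4 = -(¼ + J² - 11*J)/4 = -1/16 - J²/4 + 11*J/4)
X = 19761/16 (X = -(-1/16 - ¼*76² + (11/4)*76) = -(-1/16 - ¼*5776 + 209) = -(-1/16 - 1444 + 209) = -1*(-19761/16) = 19761/16 ≈ 1235.1)
(t(66) - 27925) + X = (66 - 27925) + 19761/16 = -27859 + 19761/16 = -425983/16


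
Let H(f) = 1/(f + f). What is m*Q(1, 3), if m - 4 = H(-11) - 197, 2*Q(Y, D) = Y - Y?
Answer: 0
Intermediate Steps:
H(f) = 1/(2*f)
Q(Y, D) = 0 (Q(Y, D) = (Y - Y)/2 = (½)*0 = 0)
m = -4247/22 (m = 4 + ((½)/(-11) - 197) = 4 + ((½)*(-1/11) - 197) = 4 + (-1/22 - 197) = 4 - 4335/22 = -4247/22 ≈ -193.05)
m*Q(1, 3) = -4247/22*0 = 0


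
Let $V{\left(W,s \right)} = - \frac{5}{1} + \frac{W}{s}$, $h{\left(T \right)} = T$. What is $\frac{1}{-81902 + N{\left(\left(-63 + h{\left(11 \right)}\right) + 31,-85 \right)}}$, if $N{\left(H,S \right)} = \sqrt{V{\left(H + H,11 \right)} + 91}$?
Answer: $- \frac{450461}{36893656370} - \frac{\sqrt{2486}}{36893656370} \approx -1.2211 \cdot 10^{-5}$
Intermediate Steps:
$V{\left(W,s \right)} = -5 + \frac{W}{s}$ ($V{\left(W,s \right)} = \left(-5\right) 1 + \frac{W}{s} = -5 + \frac{W}{s}$)
$N{\left(H,S \right)} = \sqrt{86 + \frac{2 H}{11}}$ ($N{\left(H,S \right)} = \sqrt{\left(-5 + \frac{H + H}{11}\right) + 91} = \sqrt{\left(-5 + 2 H \frac{1}{11}\right) + 91} = \sqrt{\left(-5 + \frac{2 H}{11}\right) + 91} = \sqrt{86 + \frac{2 H}{11}}$)
$\frac{1}{-81902 + N{\left(\left(-63 + h{\left(11 \right)}\right) + 31,-85 \right)}} = \frac{1}{-81902 + \frac{\sqrt{10406 + 22 \left(\left(-63 + 11\right) + 31\right)}}{11}} = \frac{1}{-81902 + \frac{\sqrt{10406 + 22 \left(-52 + 31\right)}}{11}} = \frac{1}{-81902 + \frac{\sqrt{10406 + 22 \left(-21\right)}}{11}} = \frac{1}{-81902 + \frac{\sqrt{10406 - 462}}{11}} = \frac{1}{-81902 + \frac{\sqrt{9944}}{11}} = \frac{1}{-81902 + \frac{2 \sqrt{2486}}{11}}$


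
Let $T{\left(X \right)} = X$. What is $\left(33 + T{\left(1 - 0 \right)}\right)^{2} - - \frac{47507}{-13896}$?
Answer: $\frac{16016269}{13896} \approx 1152.6$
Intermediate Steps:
$\left(33 + T{\left(1 - 0 \right)}\right)^{2} - - \frac{47507}{-13896} = \left(33 + \left(1 - 0\right)\right)^{2} - - \frac{47507}{-13896} = \left(33 + \left(1 + 0\right)\right)^{2} - \left(-47507\right) \left(- \frac{1}{13896}\right) = \left(33 + 1\right)^{2} - \frac{47507}{13896} = 34^{2} - \frac{47507}{13896} = 1156 - \frac{47507}{13896} = \frac{16016269}{13896}$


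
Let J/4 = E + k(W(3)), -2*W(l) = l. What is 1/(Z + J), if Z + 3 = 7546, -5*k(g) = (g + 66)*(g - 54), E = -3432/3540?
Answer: 295/3068862 ≈ 9.6127e-5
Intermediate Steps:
E = -286/295 (E = -3432*1/3540 = -286/295 ≈ -0.96949)
W(l) = -l/2
k(g) = -(-54 + g)*(66 + g)/5 (k(g) = -(g + 66)*(g - 54)/5 = -(66 + g)*(-54 + g)/5 = -(-54 + g)*(66 + g)/5)
Z = 7543 (Z = -3 + 7546 = 7543)
J = 843677/295 (J = 4*(-286/295 + (3564/5 - (-6)*3/5 - (-½*3)²/5)) = 4*(-286/295 + (3564/5 - 12/5*(-3/2) - (-3/2)²/5)) = 4*(-286/295 + (3564/5 + 18/5 - ⅕*9/4)) = 4*(-286/295 + (3564/5 + 18/5 - 9/20)) = 4*(-286/295 + 14319/20) = 4*(843677/1180) = 843677/295 ≈ 2859.9)
1/(Z + J) = 1/(7543 + 843677/295) = 1/(3068862/295) = 295/3068862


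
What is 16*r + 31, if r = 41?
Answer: 687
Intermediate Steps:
16*r + 31 = 16*41 + 31 = 656 + 31 = 687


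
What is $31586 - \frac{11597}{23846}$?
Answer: $\frac{753188159}{23846} \approx 31586.0$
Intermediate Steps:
$31586 - \frac{11597}{23846} = \frac{753188159}{23846}$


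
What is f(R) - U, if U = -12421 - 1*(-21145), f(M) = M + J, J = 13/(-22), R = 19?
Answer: -191523/22 ≈ -8705.6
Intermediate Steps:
J = -13/22 (J = 13*(-1/22) = -13/22 ≈ -0.59091)
f(M) = -13/22 + M (f(M) = M - 13/22 = -13/22 + M)
U = 8724 (U = -12421 + 21145 = 8724)
f(R) - U = (-13/22 + 19) - 1*8724 = 405/22 - 8724 = -191523/22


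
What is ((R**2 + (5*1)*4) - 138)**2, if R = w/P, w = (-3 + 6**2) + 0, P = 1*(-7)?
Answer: 22024249/2401 ≈ 9173.0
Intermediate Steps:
P = -7
w = 33 (w = (-3 + 36) + 0 = 33 + 0 = 33)
R = -33/7 (R = 33/(-7) = 33*(-1/7) = -33/7 ≈ -4.7143)
((R**2 + (5*1)*4) - 138)**2 = (((-33/7)**2 + (5*1)*4) - 138)**2 = ((1089/49 + 5*4) - 138)**2 = ((1089/49 + 20) - 138)**2 = (2069/49 - 138)**2 = (-4693/49)**2 = 22024249/2401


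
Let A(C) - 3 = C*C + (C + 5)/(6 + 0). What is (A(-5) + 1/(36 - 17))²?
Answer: 284089/361 ≈ 786.95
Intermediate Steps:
A(C) = 23/6 + C² + C/6 (A(C) = 3 + (C*C + (C + 5)/(6 + 0)) = 3 + (C² + (5 + C)/6) = 3 + (C² + (5 + C)*(⅙)) = 3 + (C² + (⅚ + C/6)) = 3 + (⅚ + C² + C/6) = 23/6 + C² + C/6)
(A(-5) + 1/(36 - 17))² = ((23/6 + (-5)² + (⅙)*(-5)) + 1/(36 - 17))² = ((23/6 + 25 - ⅚) + 1/19)² = (28 + 1/19)² = (533/19)² = 284089/361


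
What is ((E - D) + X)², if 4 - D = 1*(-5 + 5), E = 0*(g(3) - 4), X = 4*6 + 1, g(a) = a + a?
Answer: 441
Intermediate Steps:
g(a) = 2*a
X = 25 (X = 24 + 1 = 25)
E = 0 (E = 0*(2*3 - 4) = 0*(6 - 4) = 0*2 = 0)
D = 4 (D = 4 - (-5 + 5) = 4 - 0 = 4 - 1*0 = 4 + 0 = 4)
((E - D) + X)² = ((0 - 1*4) + 25)² = ((0 - 4) + 25)² = (-4 + 25)² = 21² = 441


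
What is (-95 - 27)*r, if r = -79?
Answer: 9638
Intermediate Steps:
(-95 - 27)*r = (-95 - 27)*(-79) = -122*(-79) = 9638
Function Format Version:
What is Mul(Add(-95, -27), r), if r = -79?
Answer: 9638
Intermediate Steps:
Mul(Add(-95, -27), r) = Mul(Add(-95, -27), -79) = Mul(-122, -79) = 9638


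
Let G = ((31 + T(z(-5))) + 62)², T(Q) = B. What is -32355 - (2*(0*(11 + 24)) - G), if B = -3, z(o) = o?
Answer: -24255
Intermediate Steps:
T(Q) = -3
G = 8100 (G = ((31 - 3) + 62)² = (28 + 62)² = 90² = 8100)
-32355 - (2*(0*(11 + 24)) - G) = -32355 - (2*(0*(11 + 24)) - 1*8100) = -32355 - (2*(0*35) - 8100) = -32355 - (2*0 - 8100) = -32355 - (0 - 8100) = -32355 - 1*(-8100) = -32355 + 8100 = -24255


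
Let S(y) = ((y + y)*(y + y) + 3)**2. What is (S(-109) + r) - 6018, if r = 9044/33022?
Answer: 1962905639097/869 ≈ 2.2588e+9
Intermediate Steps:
r = 238/869 (r = 9044*(1/33022) = 238/869 ≈ 0.27388)
S(y) = (3 + 4*y**2)**2 (S(y) = ((2*y)*(2*y) + 3)**2 = (4*y**2 + 3)**2 = (3 + 4*y**2)**2)
(S(-109) + r) - 6018 = ((3 + 4*(-109)**2)**2 + 238/869) - 6018 = ((3 + 4*11881)**2 + 238/869) - 6018 = ((3 + 47524)**2 + 238/869) - 6018 = (47527**2 + 238/869) - 6018 = (2258815729 + 238/869) - 6018 = 1962910868739/869 - 6018 = 1962905639097/869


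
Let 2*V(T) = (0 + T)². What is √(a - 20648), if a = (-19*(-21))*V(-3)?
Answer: I*√75410/2 ≈ 137.3*I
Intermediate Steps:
V(T) = T²/2 (V(T) = (0 + T)²/2 = T²/2)
a = 3591/2 (a = (-19*(-21))*((½)*(-3)²) = 399*((½)*9) = 399*(9/2) = 3591/2 ≈ 1795.5)
√(a - 20648) = √(3591/2 - 20648) = √(-37705/2) = I*√75410/2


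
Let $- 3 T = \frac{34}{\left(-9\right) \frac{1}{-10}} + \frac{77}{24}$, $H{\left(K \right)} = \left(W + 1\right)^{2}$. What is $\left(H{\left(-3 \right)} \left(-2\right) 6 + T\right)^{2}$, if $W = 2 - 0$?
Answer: $\frac{690585841}{46656} \approx 14802.0$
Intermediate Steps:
$W = 2$ ($W = 2 + 0 = 2$)
$H{\left(K \right)} = 9$ ($H{\left(K \right)} = \left(2 + 1\right)^{2} = 3^{2} = 9$)
$T = - \frac{2951}{216}$ ($T = - \frac{\frac{34}{\left(-9\right) \frac{1}{-10}} + \frac{77}{24}}{3} = - \frac{\frac{34}{\left(-9\right) \left(- \frac{1}{10}\right)} + 77 \cdot \frac{1}{24}}{3} = - \frac{\frac{34}{\frac{9}{10}} + \frac{77}{24}}{3} = - \frac{34 \cdot \frac{10}{9} + \frac{77}{24}}{3} = - \frac{\frac{340}{9} + \frac{77}{24}}{3} = \left(- \frac{1}{3}\right) \frac{2951}{72} = - \frac{2951}{216} \approx -13.662$)
$\left(H{\left(-3 \right)} \left(-2\right) 6 + T\right)^{2} = \left(9 \left(-2\right) 6 - \frac{2951}{216}\right)^{2} = \left(\left(-18\right) 6 - \frac{2951}{216}\right)^{2} = \left(-108 - \frac{2951}{216}\right)^{2} = \left(- \frac{26279}{216}\right)^{2} = \frac{690585841}{46656}$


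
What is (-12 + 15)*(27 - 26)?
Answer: 3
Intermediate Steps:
(-12 + 15)*(27 - 26) = 3*1 = 3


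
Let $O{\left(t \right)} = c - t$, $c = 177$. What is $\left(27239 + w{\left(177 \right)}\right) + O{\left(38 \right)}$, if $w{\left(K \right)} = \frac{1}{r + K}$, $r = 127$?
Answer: $\frac{8322913}{304} \approx 27378.0$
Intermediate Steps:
$O{\left(t \right)} = 177 - t$
$w{\left(K \right)} = \frac{1}{127 + K}$
$\left(27239 + w{\left(177 \right)}\right) + O{\left(38 \right)} = \left(27239 + \frac{1}{127 + 177}\right) + \left(177 - 38\right) = \left(27239 + \frac{1}{304}\right) + \left(177 - 38\right) = \left(27239 + \frac{1}{304}\right) + 139 = \frac{8280657}{304} + 139 = \frac{8322913}{304}$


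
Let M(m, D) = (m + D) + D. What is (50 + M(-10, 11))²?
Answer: 3844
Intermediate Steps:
M(m, D) = m + 2*D (M(m, D) = (D + m) + D = m + 2*D)
(50 + M(-10, 11))² = (50 + (-10 + 2*11))² = (50 + (-10 + 22))² = (50 + 12)² = 62² = 3844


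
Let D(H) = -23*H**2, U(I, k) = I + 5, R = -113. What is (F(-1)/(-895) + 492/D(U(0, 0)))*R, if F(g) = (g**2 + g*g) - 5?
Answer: 9912699/102925 ≈ 96.310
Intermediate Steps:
F(g) = -5 + 2*g**2 (F(g) = (g**2 + g**2) - 5 = 2*g**2 - 5 = -5 + 2*g**2)
U(I, k) = 5 + I
(F(-1)/(-895) + 492/D(U(0, 0)))*R = ((-5 + 2*(-1)**2)/(-895) + 492/((-23*(5 + 0)**2)))*(-113) = ((-5 + 2*1)*(-1/895) + 492/((-23*5**2)))*(-113) = ((-5 + 2)*(-1/895) + 492/((-23*25)))*(-113) = (-3*(-1/895) + 492/(-575))*(-113) = (3/895 + 492*(-1/575))*(-113) = (3/895 - 492/575)*(-113) = -87723/102925*(-113) = 9912699/102925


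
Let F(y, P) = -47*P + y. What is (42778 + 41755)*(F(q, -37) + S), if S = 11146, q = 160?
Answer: 1102732985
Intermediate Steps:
F(y, P) = y - 47*P
(42778 + 41755)*(F(q, -37) + S) = (42778 + 41755)*((160 - 47*(-37)) + 11146) = 84533*((160 + 1739) + 11146) = 84533*(1899 + 11146) = 84533*13045 = 1102732985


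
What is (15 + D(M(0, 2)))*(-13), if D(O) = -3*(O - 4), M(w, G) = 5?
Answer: -156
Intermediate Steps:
D(O) = 12 - 3*O (D(O) = -3*(-4 + O) = 12 - 3*O)
(15 + D(M(0, 2)))*(-13) = (15 + (12 - 3*5))*(-13) = (15 + (12 - 15))*(-13) = (15 - 3)*(-13) = 12*(-13) = -156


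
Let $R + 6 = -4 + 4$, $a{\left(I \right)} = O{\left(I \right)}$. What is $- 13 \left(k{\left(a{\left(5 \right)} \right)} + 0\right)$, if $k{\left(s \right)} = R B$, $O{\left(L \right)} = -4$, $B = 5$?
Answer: $390$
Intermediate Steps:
$a{\left(I \right)} = -4$
$R = -6$ ($R = -6 + \left(-4 + 4\right) = -6 + 0 = -6$)
$k{\left(s \right)} = -30$ ($k{\left(s \right)} = \left(-6\right) 5 = -30$)
$- 13 \left(k{\left(a{\left(5 \right)} \right)} + 0\right) = - 13 \left(-30 + 0\right) = \left(-13\right) \left(-30\right) = 390$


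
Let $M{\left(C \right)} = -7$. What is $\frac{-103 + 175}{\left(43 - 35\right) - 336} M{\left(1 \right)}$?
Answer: $\frac{63}{41} \approx 1.5366$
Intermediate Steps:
$\frac{-103 + 175}{\left(43 - 35\right) - 336} M{\left(1 \right)} = \frac{-103 + 175}{\left(43 - 35\right) - 336} \left(-7\right) = \frac{72}{8 - 336} \left(-7\right) = \frac{72}{-328} \left(-7\right) = 72 \left(- \frac{1}{328}\right) \left(-7\right) = \left(- \frac{9}{41}\right) \left(-7\right) = \frac{63}{41}$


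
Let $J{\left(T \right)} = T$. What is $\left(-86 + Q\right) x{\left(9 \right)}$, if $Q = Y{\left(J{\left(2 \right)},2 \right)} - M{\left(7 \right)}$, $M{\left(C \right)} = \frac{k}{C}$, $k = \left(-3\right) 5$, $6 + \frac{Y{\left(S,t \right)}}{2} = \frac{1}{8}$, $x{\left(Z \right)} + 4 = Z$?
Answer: $- \frac{13385}{28} \approx -478.04$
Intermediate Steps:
$x{\left(Z \right)} = -4 + Z$
$Y{\left(S,t \right)} = - \frac{47}{4}$ ($Y{\left(S,t \right)} = -12 + \frac{2}{8} = -12 + 2 \cdot \frac{1}{8} = -12 + \frac{1}{4} = - \frac{47}{4}$)
$k = -15$
$M{\left(C \right)} = - \frac{15}{C}$
$Q = - \frac{269}{28}$ ($Q = - \frac{47}{4} - - \frac{15}{7} = - \frac{47}{4} + \frac{15}{7} = - \frac{269}{28} \approx -9.6071$)
$\left(-86 + Q\right) x{\left(9 \right)} = \left(-86 - \frac{269}{28}\right) \left(-4 + 9\right) = \left(- \frac{2677}{28}\right) 5 = - \frac{13385}{28}$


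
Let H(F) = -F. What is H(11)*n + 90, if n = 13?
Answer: -53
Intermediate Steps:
H(11)*n + 90 = -1*11*13 + 90 = -11*13 + 90 = -143 + 90 = -53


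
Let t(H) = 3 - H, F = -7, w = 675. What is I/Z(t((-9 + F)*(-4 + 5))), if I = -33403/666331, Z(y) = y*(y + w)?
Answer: -33403/8786240566 ≈ -3.8017e-6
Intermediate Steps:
Z(y) = y*(675 + y) (Z(y) = y*(y + 675) = y*(675 + y))
I = -33403/666331 (I = -33403*1/666331 = -33403/666331 ≈ -0.050130)
I/Z(t((-9 + F)*(-4 + 5))) = -33403*1/((3 - (-9 - 7)*(-4 + 5))*(675 + (3 - (-9 - 7)*(-4 + 5))))/666331 = -33403*1/((3 - (-16))*(675 + (3 - (-16))))/666331 = -33403*1/((3 - 1*(-16))*(675 + (3 - 1*(-16))))/666331 = -33403*1/((3 + 16)*(675 + (3 + 16)))/666331 = -33403*1/(19*(675 + 19))/666331 = -33403/(666331*(19*694)) = -33403/666331/13186 = -33403/666331*1/13186 = -33403/8786240566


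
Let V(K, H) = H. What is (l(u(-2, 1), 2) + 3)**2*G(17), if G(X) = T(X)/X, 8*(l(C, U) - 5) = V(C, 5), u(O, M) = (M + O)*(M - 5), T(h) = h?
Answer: 4761/64 ≈ 74.391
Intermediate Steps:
u(O, M) = (-5 + M)*(M + O) (u(O, M) = (M + O)*(-5 + M) = (-5 + M)*(M + O))
l(C, U) = 45/8 (l(C, U) = 5 + (1/8)*5 = 5 + 5/8 = 45/8)
G(X) = 1 (G(X) = X/X = 1)
(l(u(-2, 1), 2) + 3)**2*G(17) = (45/8 + 3)**2*1 = (69/8)**2*1 = (4761/64)*1 = 4761/64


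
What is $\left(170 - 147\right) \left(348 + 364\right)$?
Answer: $16376$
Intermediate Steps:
$\left(170 - 147\right) \left(348 + 364\right) = 23 \cdot 712 = 16376$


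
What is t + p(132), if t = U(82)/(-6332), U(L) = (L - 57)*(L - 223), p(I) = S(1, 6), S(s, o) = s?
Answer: 9857/6332 ≈ 1.5567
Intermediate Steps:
p(I) = 1
U(L) = (-223 + L)*(-57 + L) (U(L) = (-57 + L)*(-223 + L) = (-223 + L)*(-57 + L))
t = 3525/6332 (t = (12711 + 82**2 - 280*82)/(-6332) = (12711 + 6724 - 22960)*(-1/6332) = -3525*(-1/6332) = 3525/6332 ≈ 0.55670)
t + p(132) = 3525/6332 + 1 = 9857/6332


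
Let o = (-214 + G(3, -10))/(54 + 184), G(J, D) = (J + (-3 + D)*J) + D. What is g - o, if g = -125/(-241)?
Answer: 46205/28679 ≈ 1.6111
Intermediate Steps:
G(J, D) = D + J + J*(-3 + D) (G(J, D) = (J + J*(-3 + D)) + D = D + J + J*(-3 + D))
g = 125/241 (g = -125*(-1/241) = 125/241 ≈ 0.51867)
o = -130/119 (o = (-214 + (-10 - 2*3 - 10*3))/(54 + 184) = (-214 + (-10 - 6 - 30))/238 = (-214 - 46)*(1/238) = -260*1/238 = -130/119 ≈ -1.0924)
g - o = 125/241 - 1*(-130/119) = 125/241 + 130/119 = 46205/28679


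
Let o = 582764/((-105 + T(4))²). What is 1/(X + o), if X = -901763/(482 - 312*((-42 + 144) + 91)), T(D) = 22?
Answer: 411507526/41023070083 ≈ 0.010031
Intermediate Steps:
X = 901763/59734 (X = -901763/(482 - 312*(102 + 91)) = -901763/(482 - 312*193) = -901763/(482 - 60216) = -901763/(-59734) = -901763*(-1/59734) = 901763/59734 ≈ 15.096)
o = 582764/6889 (o = 582764/((-105 + 22)²) = 582764/((-83)²) = 582764/6889 ≈ 84.593)
1/(X + o) = 1/(901763/59734 + 582764/6889) = 1/(41023070083/411507526) = 411507526/41023070083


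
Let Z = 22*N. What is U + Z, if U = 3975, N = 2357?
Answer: 55829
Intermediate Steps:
Z = 51854 (Z = 22*2357 = 51854)
U + Z = 3975 + 51854 = 55829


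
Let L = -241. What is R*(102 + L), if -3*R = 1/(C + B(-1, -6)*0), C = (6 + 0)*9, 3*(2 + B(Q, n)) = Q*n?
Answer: 139/162 ≈ 0.85802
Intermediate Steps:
B(Q, n) = -2 + Q*n/3 (B(Q, n) = -2 + (Q*n)/3 = -2 + Q*n/3)
C = 54 (C = 6*9 = 54)
R = -1/162 (R = -1/(3*(54 + (-2 + (⅓)*(-1)*(-6))*0)) = -1/(3*(54 + (-2 + 2)*0)) = -1/(3*(54 + 0*0)) = -1/(3*(54 + 0)) = -⅓/54 = -⅓*1/54 = -1/162 ≈ -0.0061728)
R*(102 + L) = -(102 - 241)/162 = -1/162*(-139) = 139/162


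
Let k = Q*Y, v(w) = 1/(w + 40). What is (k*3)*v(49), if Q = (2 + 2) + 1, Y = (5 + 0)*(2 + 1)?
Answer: 225/89 ≈ 2.5281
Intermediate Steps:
v(w) = 1/(40 + w)
Y = 15 (Y = 5*3 = 15)
Q = 5 (Q = 4 + 1 = 5)
k = 75 (k = 5*15 = 75)
(k*3)*v(49) = (75*3)/(40 + 49) = 225/89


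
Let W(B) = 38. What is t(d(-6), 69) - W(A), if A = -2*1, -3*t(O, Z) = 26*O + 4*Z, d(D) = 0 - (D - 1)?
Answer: -572/3 ≈ -190.67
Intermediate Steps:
d(D) = 1 - D (d(D) = 0 - (-1 + D) = 0 + (1 - D) = 1 - D)
t(O, Z) = -26*O/3 - 4*Z/3 (t(O, Z) = -(26*O + 4*Z)/3 = -(4*Z + 26*O)/3 = -26*O/3 - 4*Z/3)
A = -2
t(d(-6), 69) - W(A) = (-26*(1 - 1*(-6))/3 - 4/3*69) - 1*38 = (-26*(1 + 6)/3 - 92) - 38 = (-26/3*7 - 92) - 38 = (-182/3 - 92) - 38 = -458/3 - 38 = -572/3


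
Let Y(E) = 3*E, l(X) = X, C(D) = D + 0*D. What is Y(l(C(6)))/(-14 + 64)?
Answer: 9/25 ≈ 0.36000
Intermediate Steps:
C(D) = D (C(D) = D + 0 = D)
Y(l(C(6)))/(-14 + 64) = (3*6)/(-14 + 64) = 18/50 = 18*(1/50) = 9/25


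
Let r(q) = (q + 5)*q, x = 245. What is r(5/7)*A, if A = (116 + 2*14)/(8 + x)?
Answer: 28800/12397 ≈ 2.3231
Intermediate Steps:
A = 144/253 (A = (116 + 2*14)/(8 + 245) = (116 + 28)/253 = 144*(1/253) = 144/253 ≈ 0.56917)
r(q) = q*(5 + q) (r(q) = (5 + q)*q = q*(5 + q))
r(5/7)*A = ((5/7)*(5 + 5/7))*(144/253) = ((5*(⅐))*(5 + 5*(⅐)))*(144/253) = (5*(5 + 5/7)/7)*(144/253) = ((5/7)*(40/7))*(144/253) = (200/49)*(144/253) = 28800/12397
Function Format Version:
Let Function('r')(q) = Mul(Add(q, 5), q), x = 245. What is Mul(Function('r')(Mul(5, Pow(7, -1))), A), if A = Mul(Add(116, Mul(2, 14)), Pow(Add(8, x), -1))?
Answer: Rational(28800, 12397) ≈ 2.3231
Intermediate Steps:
A = Rational(144, 253) (A = Mul(Add(116, Mul(2, 14)), Pow(Add(8, 245), -1)) = Mul(Add(116, 28), Pow(253, -1)) = Mul(144, Rational(1, 253)) = Rational(144, 253) ≈ 0.56917)
Function('r')(q) = Mul(q, Add(5, q)) (Function('r')(q) = Mul(Add(5, q), q) = Mul(q, Add(5, q)))
Mul(Function('r')(Mul(5, Pow(7, -1))), A) = Mul(Mul(Mul(5, Pow(7, -1)), Add(5, Mul(5, Pow(7, -1)))), Rational(144, 253)) = Mul(Mul(Mul(5, Rational(1, 7)), Add(5, Mul(5, Rational(1, 7)))), Rational(144, 253)) = Mul(Mul(Rational(5, 7), Add(5, Rational(5, 7))), Rational(144, 253)) = Mul(Mul(Rational(5, 7), Rational(40, 7)), Rational(144, 253)) = Mul(Rational(200, 49), Rational(144, 253)) = Rational(28800, 12397)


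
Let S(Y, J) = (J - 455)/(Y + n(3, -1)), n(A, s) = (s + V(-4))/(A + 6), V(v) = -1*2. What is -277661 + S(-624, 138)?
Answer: -520058102/1873 ≈ -2.7766e+5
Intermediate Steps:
V(v) = -2
n(A, s) = (-2 + s)/(6 + A) (n(A, s) = (s - 2)/(A + 6) = (-2 + s)/(6 + A))
S(Y, J) = (-455 + J)/(-1/3 + Y) (S(Y, J) = (J - 455)/(Y + (-2 - 1)/(6 + 3)) = (-455 + J)/(Y - 3/9) = (-455 + J)/(Y + (1/9)*(-3)) = (-455 + J)/(Y - 1/3) = (-455 + J)/(-1/3 + Y))
-277661 + S(-624, 138) = -277661 + 3*(-455 + 138)/(-1 + 3*(-624)) = -277661 + 3*(-317)/(-1 - 1872) = -277661 + 3*(-317)/(-1873) = -277661 + 3*(-1/1873)*(-317) = -277661 + 951/1873 = -520058102/1873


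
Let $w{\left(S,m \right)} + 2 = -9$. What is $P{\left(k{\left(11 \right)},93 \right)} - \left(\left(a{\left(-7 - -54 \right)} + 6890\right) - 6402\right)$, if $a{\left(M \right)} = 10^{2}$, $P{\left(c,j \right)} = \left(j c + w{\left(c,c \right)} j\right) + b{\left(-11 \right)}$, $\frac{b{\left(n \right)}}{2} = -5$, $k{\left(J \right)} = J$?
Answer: $-598$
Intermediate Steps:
$w{\left(S,m \right)} = -11$ ($w{\left(S,m \right)} = -2 - 9 = -11$)
$b{\left(n \right)} = -10$ ($b{\left(n \right)} = 2 \left(-5\right) = -10$)
$P{\left(c,j \right)} = -10 - 11 j + c j$ ($P{\left(c,j \right)} = \left(j c - 11 j\right) - 10 = \left(c j - 11 j\right) - 10 = \left(- 11 j + c j\right) - 10 = -10 - 11 j + c j$)
$a{\left(M \right)} = 100$
$P{\left(k{\left(11 \right)},93 \right)} - \left(\left(a{\left(-7 - -54 \right)} + 6890\right) - 6402\right) = \left(-10 - 1023 + 11 \cdot 93\right) - \left(\left(100 + 6890\right) - 6402\right) = \left(-10 - 1023 + 1023\right) - \left(6990 - 6402\right) = -10 - 588 = -598$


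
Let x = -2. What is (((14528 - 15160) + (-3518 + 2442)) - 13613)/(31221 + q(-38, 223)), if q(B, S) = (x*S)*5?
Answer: -15321/28991 ≈ -0.52847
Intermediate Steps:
q(B, S) = -10*S (q(B, S) = -2*S*5 = -10*S)
(((14528 - 15160) + (-3518 + 2442)) - 13613)/(31221 + q(-38, 223)) = (((14528 - 15160) + (-3518 + 2442)) - 13613)/(31221 - 10*223) = ((-632 - 1076) - 13613)/(31221 - 2230) = (-1708 - 13613)/28991 = -15321*1/28991 = -15321/28991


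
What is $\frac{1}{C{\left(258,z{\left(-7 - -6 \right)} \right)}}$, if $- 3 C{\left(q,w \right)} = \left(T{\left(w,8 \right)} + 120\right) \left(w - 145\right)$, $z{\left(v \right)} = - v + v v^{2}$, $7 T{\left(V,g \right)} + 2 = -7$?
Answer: $\frac{7}{40165} \approx 0.00017428$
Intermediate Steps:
$T{\left(V,g \right)} = - \frac{9}{7}$ ($T{\left(V,g \right)} = - \frac{2}{7} + \frac{1}{7} \left(-7\right) = - \frac{2}{7} - 1 = - \frac{9}{7}$)
$z{\left(v \right)} = v^{3} - v$ ($z{\left(v \right)} = - v + v^{3} = v^{3} - v$)
$C{\left(q,w \right)} = \frac{40165}{7} - \frac{277 w}{7}$ ($C{\left(q,w \right)} = - \frac{\left(- \frac{9}{7} + 120\right) \left(w - 145\right)}{3} = - \frac{\frac{831}{7} \left(-145 + w\right)}{3} = - \frac{- \frac{120495}{7} + \frac{831 w}{7}}{3} = \frac{40165}{7} - \frac{277 w}{7}$)
$\frac{1}{C{\left(258,z{\left(-7 - -6 \right)} \right)}} = \frac{1}{\frac{40165}{7} - \frac{277 \left(\left(-7 - -6\right)^{3} - \left(-7 - -6\right)\right)}{7}} = \frac{1}{\frac{40165}{7} - \frac{277 \left(\left(-7 + 6\right)^{3} - \left(-7 + 6\right)\right)}{7}} = \frac{1}{\frac{40165}{7} - \frac{277 \left(\left(-1\right)^{3} - -1\right)}{7}} = \frac{1}{\frac{40165}{7} - \frac{277 \left(-1 + 1\right)}{7}} = \frac{1}{\frac{40165}{7} - 0} = \frac{1}{\frac{40165}{7} + 0} = \frac{1}{\frac{40165}{7}} = \frac{7}{40165}$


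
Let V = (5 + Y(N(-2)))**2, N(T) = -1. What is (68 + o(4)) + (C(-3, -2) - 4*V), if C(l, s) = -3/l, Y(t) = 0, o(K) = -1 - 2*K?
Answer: -40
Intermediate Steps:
V = 25 (V = (5 + 0)**2 = 5**2 = 25)
(68 + o(4)) + (C(-3, -2) - 4*V) = (68 + (-1 - 2*4)) + (-3/(-3) - 4*25) = (68 + (-1 - 8)) + (-3*(-1/3) - 100) = (68 - 9) + (1 - 100) = 59 - 99 = -40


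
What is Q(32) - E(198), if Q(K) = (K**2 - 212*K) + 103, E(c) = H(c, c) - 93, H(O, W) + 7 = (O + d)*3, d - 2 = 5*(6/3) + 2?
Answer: -6193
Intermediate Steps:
d = 14 (d = 2 + (5*(6/3) + 2) = 2 + (5*(6*(1/3)) + 2) = 2 + (5*2 + 2) = 2 + (10 + 2) = 2 + 12 = 14)
H(O, W) = 35 + 3*O (H(O, W) = -7 + (O + 14)*3 = -7 + (14 + O)*3 = -7 + (42 + 3*O) = 35 + 3*O)
E(c) = -58 + 3*c (E(c) = (35 + 3*c) - 93 = -58 + 3*c)
Q(K) = 103 + K**2 - 212*K
Q(32) - E(198) = (103 + 32**2 - 212*32) - (-58 + 3*198) = (103 + 1024 - 6784) - (-58 + 594) = -5657 - 1*536 = -5657 - 536 = -6193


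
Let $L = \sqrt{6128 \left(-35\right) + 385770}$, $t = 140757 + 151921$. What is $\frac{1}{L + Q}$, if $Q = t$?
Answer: $\frac{146339}{42830120197} - \frac{\sqrt{171290}}{85660240394} \approx 3.4119 \cdot 10^{-6}$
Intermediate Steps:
$t = 292678$
$Q = 292678$
$L = \sqrt{171290}$ ($L = \sqrt{-214480 + 385770} = \sqrt{171290} \approx 413.87$)
$\frac{1}{L + Q} = \frac{1}{\sqrt{171290} + 292678} = \frac{1}{292678 + \sqrt{171290}}$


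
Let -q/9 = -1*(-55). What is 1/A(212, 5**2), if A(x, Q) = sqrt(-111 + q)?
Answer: -I*sqrt(606)/606 ≈ -0.040622*I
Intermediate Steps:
q = -495 (q = -(-9)*(-55) = -9*55 = -495)
A(x, Q) = I*sqrt(606) (A(x, Q) = sqrt(-111 - 495) = sqrt(-606) = I*sqrt(606))
1/A(212, 5**2) = 1/(I*sqrt(606)) = -I*sqrt(606)/606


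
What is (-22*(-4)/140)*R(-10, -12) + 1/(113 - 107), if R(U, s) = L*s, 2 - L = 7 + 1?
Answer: 9539/210 ≈ 45.424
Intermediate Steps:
L = -6 (L = 2 - (7 + 1) = 2 - 1*8 = 2 - 8 = -6)
R(U, s) = -6*s
(-22*(-4)/140)*R(-10, -12) + 1/(113 - 107) = (-22*(-4)/140)*(-6*(-12)) + 1/(113 - 107) = (88*(1/140))*72 + 1/6 = (22/35)*72 + ⅙ = 1584/35 + ⅙ = 9539/210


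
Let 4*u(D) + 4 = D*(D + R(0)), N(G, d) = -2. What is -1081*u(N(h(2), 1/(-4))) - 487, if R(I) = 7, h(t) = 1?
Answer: 6593/2 ≈ 3296.5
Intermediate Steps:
u(D) = -1 + D*(7 + D)/4 (u(D) = -1 + (D*(D + 7))/4 = -1 + (D*(7 + D))/4 = -1 + D*(7 + D)/4)
-1081*u(N(h(2), 1/(-4))) - 487 = -1081*(-1 + (1/4)*(-2)**2 + (7/4)*(-2)) - 487 = -1081*(-1 + (1/4)*4 - 7/2) - 487 = -1081*(-1 + 1 - 7/2) - 487 = -1081*(-7/2) - 487 = 7567/2 - 487 = 6593/2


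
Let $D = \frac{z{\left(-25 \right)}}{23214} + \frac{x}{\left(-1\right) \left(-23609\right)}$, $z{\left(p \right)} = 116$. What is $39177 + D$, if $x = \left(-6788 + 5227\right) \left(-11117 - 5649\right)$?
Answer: $\frac{11039436700355}{274029663} \approx 40286.0$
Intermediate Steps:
$x = 26171726$ ($x = \left(-1561\right) \left(-16766\right) = 26171726$)
$D = \frac{303776593004}{274029663}$ ($D = \frac{116}{23214} + \frac{26171726}{\left(-1\right) \left(-23609\right)} = 116 \cdot \frac{1}{23214} + \frac{26171726}{23609} = \frac{58}{11607} + 26171726 \cdot \frac{1}{23609} = \frac{58}{11607} + \frac{26171726}{23609} = \frac{303776593004}{274029663} \approx 1108.6$)
$39177 + D = 39177 + \frac{303776593004}{274029663} = \frac{11039436700355}{274029663}$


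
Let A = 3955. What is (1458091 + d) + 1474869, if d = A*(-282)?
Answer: 1817650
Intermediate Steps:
d = -1115310 (d = 3955*(-282) = -1115310)
(1458091 + d) + 1474869 = (1458091 - 1115310) + 1474869 = 342781 + 1474869 = 1817650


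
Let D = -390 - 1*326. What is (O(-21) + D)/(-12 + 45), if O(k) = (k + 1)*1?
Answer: -736/33 ≈ -22.303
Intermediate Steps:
D = -716 (D = -390 - 326 = -716)
O(k) = 1 + k (O(k) = (1 + k)*1 = 1 + k)
(O(-21) + D)/(-12 + 45) = ((1 - 21) - 716)/(-12 + 45) = (-20 - 716)/33 = (1/33)*(-736) = -736/33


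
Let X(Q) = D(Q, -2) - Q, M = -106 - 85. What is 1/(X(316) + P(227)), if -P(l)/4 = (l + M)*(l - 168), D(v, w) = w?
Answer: -1/8814 ≈ -0.00011346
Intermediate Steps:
M = -191
P(l) = -4*(-191 + l)*(-168 + l) (P(l) = -4*(l - 191)*(l - 168) = -4*(-191 + l)*(-168 + l))
X(Q) = -2 - Q
1/(X(316) + P(227)) = 1/((-2 - 1*316) + (-128352 - 4*227² + 1436*227)) = 1/((-2 - 316) + (-128352 - 4*51529 + 325972)) = 1/(-318 + (-128352 - 206116 + 325972)) = 1/(-318 - 8496) = 1/(-8814) = -1/8814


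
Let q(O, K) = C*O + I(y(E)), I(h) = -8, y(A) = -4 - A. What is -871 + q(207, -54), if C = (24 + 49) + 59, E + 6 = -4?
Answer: 26445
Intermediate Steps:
E = -10 (E = -6 - 4 = -10)
C = 132 (C = 73 + 59 = 132)
q(O, K) = -8 + 132*O (q(O, K) = 132*O - 8 = -8 + 132*O)
-871 + q(207, -54) = -871 + (-8 + 132*207) = -871 + (-8 + 27324) = -871 + 27316 = 26445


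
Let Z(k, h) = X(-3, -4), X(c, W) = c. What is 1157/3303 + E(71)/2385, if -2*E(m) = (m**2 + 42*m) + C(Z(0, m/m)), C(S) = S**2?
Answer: -389089/291765 ≈ -1.3336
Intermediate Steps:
Z(k, h) = -3
E(m) = -9/2 - 21*m - m**2/2 (E(m) = -((m**2 + 42*m) + (-3)**2)/2 = -((m**2 + 42*m) + 9)/2 = -(9 + m**2 + 42*m)/2 = -9/2 - 21*m - m**2/2)
1157/3303 + E(71)/2385 = 1157/3303 + (-9/2 - 21*71 - 1/2*71**2)/2385 = 1157*(1/3303) + (-9/2 - 1491 - 1/2*5041)*(1/2385) = 1157/3303 + (-9/2 - 1491 - 5041/2)*(1/2385) = 1157/3303 - 4016*1/2385 = 1157/3303 - 4016/2385 = -389089/291765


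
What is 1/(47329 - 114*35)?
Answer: 1/43339 ≈ 2.3074e-5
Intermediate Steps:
1/(47329 - 114*35) = 1/(47329 - 3990) = 1/43339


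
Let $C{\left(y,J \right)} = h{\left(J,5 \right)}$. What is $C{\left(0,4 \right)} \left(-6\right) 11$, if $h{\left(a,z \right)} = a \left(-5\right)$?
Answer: $1320$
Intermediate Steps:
$h{\left(a,z \right)} = - 5 a$
$C{\left(y,J \right)} = - 5 J$
$C{\left(0,4 \right)} \left(-6\right) 11 = \left(-5\right) 4 \left(-6\right) 11 = \left(-20\right) \left(-6\right) 11 = 120 \cdot 11 = 1320$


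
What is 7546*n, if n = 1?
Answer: 7546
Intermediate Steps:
7546*n = 7546*1 = 7546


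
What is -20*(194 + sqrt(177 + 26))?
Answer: -3880 - 20*sqrt(203) ≈ -4165.0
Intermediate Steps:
-20*(194 + sqrt(177 + 26)) = -20*(194 + sqrt(203)) = -3880 - 20*sqrt(203)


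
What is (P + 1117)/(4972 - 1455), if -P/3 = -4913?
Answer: 15856/3517 ≈ 4.5084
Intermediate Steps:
P = 14739 (P = -3*(-4913) = 14739)
(P + 1117)/(4972 - 1455) = (14739 + 1117)/(4972 - 1455) = 15856/3517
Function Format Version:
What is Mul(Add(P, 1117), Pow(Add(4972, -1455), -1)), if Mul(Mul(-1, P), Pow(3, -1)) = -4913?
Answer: Rational(15856, 3517) ≈ 4.5084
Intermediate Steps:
P = 14739 (P = Mul(-3, -4913) = 14739)
Mul(Add(P, 1117), Pow(Add(4972, -1455), -1)) = Mul(Add(14739, 1117), Pow(Add(4972, -1455), -1)) = Mul(15856, Pow(3517, -1)) = Mul(15856, Rational(1, 3517)) = Rational(15856, 3517)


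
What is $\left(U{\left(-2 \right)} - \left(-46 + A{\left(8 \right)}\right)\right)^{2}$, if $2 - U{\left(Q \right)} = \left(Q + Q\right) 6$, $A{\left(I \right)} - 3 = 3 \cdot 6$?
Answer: $2601$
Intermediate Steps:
$A{\left(I \right)} = 21$ ($A{\left(I \right)} = 3 + 3 \cdot 6 = 3 + 18 = 21$)
$U{\left(Q \right)} = 2 - 12 Q$ ($U{\left(Q \right)} = 2 - \left(Q + Q\right) 6 = 2 - 2 Q 6 = 2 - 12 Q$)
$\left(U{\left(-2 \right)} - \left(-46 + A{\left(8 \right)}\right)\right)^{2} = \left(\left(2 - -24\right) + \left(46 - 21\right)\right)^{2} = \left(\left(2 + 24\right) + \left(46 - 21\right)\right)^{2} = \left(26 + 25\right)^{2} = 51^{2} = 2601$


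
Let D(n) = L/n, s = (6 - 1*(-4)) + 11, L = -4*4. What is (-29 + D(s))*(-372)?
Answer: 77500/7 ≈ 11071.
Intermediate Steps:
L = -16
s = 21 (s = (6 + 4) + 11 = 10 + 11 = 21)
D(n) = -16/n
(-29 + D(s))*(-372) = (-29 - 16/21)*(-372) = -625/21*(-372) = 77500/7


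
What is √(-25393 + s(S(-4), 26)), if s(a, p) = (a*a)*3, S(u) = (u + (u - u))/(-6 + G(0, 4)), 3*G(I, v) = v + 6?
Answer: I*√101545/2 ≈ 159.33*I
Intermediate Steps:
G(I, v) = 2 + v/3 (G(I, v) = (v + 6)/3 = (6 + v)/3 = 2 + v/3)
S(u) = -3*u/8 (S(u) = (u + (u - u))/(-6 + (2 + (⅓)*4)) = (u + 0)/(-6 + (2 + 4/3)) = u/(-6 + 10/3) = u/(-8/3) = u*(-3/8) = -3*u/8)
s(a, p) = 3*a² (s(a, p) = a²*3 = 3*a²)
√(-25393 + s(S(-4), 26)) = √(-25393 + 3*(-3/8*(-4))²) = √(-25393 + 3*(3/2)²) = √(-25393 + 3*(9/4)) = √(-25393 + 27/4) = √(-101545/4) = I*√101545/2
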